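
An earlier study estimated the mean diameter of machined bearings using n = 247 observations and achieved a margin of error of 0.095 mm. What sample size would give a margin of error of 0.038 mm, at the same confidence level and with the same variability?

1544

Margin of error scales as 1/√n, so n₂ = n₁·(E₁/E₂)².
n₂ = 247 × (0.095/0.038)² = 247 × 6.25 = 1543.75
Round up: n₂ = 1544.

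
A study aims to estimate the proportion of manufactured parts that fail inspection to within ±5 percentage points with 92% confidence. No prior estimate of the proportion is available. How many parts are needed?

307

For a proportion with margin E = 0.05 at 92% confidence, z = 1.751.
With no prior estimate, use p = 0.5, which maximizes p(1−p) at 0.25.
n = 0.25 × (z/E)² = 0.25 × (1.751/0.05)² = 306.60
Round up: n = 307.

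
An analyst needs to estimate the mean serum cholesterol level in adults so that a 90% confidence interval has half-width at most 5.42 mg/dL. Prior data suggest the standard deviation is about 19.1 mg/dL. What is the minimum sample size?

34

For a mean, the margin of error is E = z·σ/√n, so n = (zσ/E)².
At 90% confidence, z = 1.645.
n = (1.645 × 19.1 / 5.42)² = 33.60
Round up: n = 34.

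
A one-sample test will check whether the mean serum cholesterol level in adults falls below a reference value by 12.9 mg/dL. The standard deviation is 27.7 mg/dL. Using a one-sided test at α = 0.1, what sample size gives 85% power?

n = 25

For a one-sample z-test, n = ((z_α + z_β)·σ/δ)².
z_α = 1.282 (one-sided α = 0.1); z_β = 1.036 (power 85% → β = 0.15).
n = (2.318 × 27.7 / 12.9)² = 24.77
Round up: n = 25.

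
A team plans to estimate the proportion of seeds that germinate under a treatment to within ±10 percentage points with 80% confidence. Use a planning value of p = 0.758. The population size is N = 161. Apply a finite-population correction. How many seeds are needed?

26

For a proportion with margin E = 0.1 at 80% confidence, z = 1.282.
n = p̂(1−p̂)(z/E)² = 0.758 × 0.242 × (1.282/0.1)² = 30.15 — call this n₀.
Finite-population correction with N = 161: n = n₀ / (1 + (n₀−1)/N) = 30.15 / 1.181 = 25.53
Round up: n = 26.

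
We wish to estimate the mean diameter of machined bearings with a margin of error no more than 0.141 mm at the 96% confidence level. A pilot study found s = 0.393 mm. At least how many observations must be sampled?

n = 33

For a mean, the margin of error is E = z·σ/√n, so n = (zσ/E)².
At 96% confidence, z = 2.054.
n = (2.054 × 0.393 / 0.141)² = 32.78
Round up: n = 33.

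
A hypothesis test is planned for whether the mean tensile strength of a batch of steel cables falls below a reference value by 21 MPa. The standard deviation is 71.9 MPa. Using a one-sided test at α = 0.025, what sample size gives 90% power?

For a one-sample z-test, n = ((z_α + z_β)·σ/δ)².
z_α = 1.960 (one-sided α = 0.025); z_β = 1.282 (power 90% → β = 0.1).
n = (3.242 × 71.9 / 21)² = 123.21
Round up: n = 124.

n = 124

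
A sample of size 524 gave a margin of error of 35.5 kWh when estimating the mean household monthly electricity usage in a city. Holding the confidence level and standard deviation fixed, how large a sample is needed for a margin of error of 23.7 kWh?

Margin of error scales as 1/√n, so n₂ = n₁·(E₁/E₂)².
n₂ = 524 × (35.5/23.7)² = 524 × 2.244 = 1175.86
Round up: n₂ = 1176.

n = 1176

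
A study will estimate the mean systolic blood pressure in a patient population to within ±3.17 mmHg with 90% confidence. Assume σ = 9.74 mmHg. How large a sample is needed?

For a mean, the margin of error is E = z·σ/√n, so n = (zσ/E)².
At 90% confidence, z = 1.645.
n = (1.645 × 9.74 / 3.17)² = 25.55
Round up: n = 26.

26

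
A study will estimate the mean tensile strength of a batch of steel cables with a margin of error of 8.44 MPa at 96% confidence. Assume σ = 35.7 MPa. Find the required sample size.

For a mean, the margin of error is E = z·σ/√n, so n = (zσ/E)².
At 96% confidence, z = 2.054.
n = (2.054 × 35.7 / 8.44)² = 75.48
Round up: n = 76.

76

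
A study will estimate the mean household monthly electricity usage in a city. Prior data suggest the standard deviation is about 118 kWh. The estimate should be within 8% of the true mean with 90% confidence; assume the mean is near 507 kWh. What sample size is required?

For a mean, the margin of error is E = z·σ/√n, so n = (zσ/E)².
At 90% confidence, z = 1.645.
E = 8% of 507 = 40.56 kWh.
n = (1.645 × 118 / 40.56)² = 22.90
Round up: n = 23.

23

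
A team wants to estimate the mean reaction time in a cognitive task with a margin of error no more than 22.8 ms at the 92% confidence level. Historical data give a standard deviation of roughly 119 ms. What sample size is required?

n = 84

For a mean, the margin of error is E = z·σ/√n, so n = (zσ/E)².
At 92% confidence, z = 1.751.
n = (1.751 × 119 / 22.8)² = 83.52
Round up: n = 84.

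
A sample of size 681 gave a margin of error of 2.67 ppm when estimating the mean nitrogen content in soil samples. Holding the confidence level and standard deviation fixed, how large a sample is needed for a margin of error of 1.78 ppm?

n = 1533

Margin of error scales as 1/√n, so n₂ = n₁·(E₁/E₂)².
n₂ = 681 × (2.67/1.78)² = 681 × 2.25 = 1532.25
Round up: n₂ = 1533.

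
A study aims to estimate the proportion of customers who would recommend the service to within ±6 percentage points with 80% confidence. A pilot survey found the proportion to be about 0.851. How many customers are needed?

58

For a proportion with margin E = 0.06 at 80% confidence, z = 1.282.
n = p̂(1−p̂)(z/E)² = 0.851 × 0.149 × (1.282/0.06)² = 57.89
Round up: n = 58.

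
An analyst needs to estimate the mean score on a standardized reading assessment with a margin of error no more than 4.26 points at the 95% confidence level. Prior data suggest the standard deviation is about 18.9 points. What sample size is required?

For a mean, the margin of error is E = z·σ/√n, so n = (zσ/E)².
At 95% confidence, z = 1.960.
n = (1.960 × 18.9 / 4.26)² = 75.62
Round up: n = 76.

76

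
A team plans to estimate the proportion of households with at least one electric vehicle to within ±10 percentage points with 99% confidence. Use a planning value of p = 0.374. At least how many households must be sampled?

156

For a proportion with margin E = 0.1 at 99% confidence, z = 2.576.
n = p̂(1−p̂)(z/E)² = 0.374 × 0.626 × (2.576/0.1)² = 155.36
Round up: n = 156.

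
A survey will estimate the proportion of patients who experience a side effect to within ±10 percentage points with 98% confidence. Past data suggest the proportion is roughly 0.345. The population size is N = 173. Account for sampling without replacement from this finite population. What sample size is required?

72

For a proportion with margin E = 0.1 at 98% confidence, z = 2.326.
n = p̂(1−p̂)(z/E)² = 0.345 × 0.655 × (2.326/0.1)² = 122.26 — call this n₀.
Finite-population correction with N = 173: n = n₀ / (1 + (n₀−1)/N) = 122.26 / 1.701 = 71.88
Round up: n = 72.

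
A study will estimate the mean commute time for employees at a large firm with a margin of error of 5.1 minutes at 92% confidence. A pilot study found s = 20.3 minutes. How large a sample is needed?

For a mean, the margin of error is E = z·σ/√n, so n = (zσ/E)².
At 92% confidence, z = 1.751.
n = (1.751 × 20.3 / 5.1)² = 48.58
Round up: n = 49.

49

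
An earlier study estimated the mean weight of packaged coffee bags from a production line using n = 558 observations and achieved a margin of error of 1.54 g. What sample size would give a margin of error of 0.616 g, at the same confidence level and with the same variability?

3488

Margin of error scales as 1/√n, so n₂ = n₁·(E₁/E₂)².
n₂ = 558 × (1.54/0.616)² = 558 × 6.25 = 3487.50
Round up: n₂ = 3488.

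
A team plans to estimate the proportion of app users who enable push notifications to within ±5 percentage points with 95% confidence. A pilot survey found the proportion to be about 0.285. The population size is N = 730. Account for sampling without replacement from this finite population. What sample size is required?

220

For a proportion with margin E = 0.05 at 95% confidence, z = 1.960.
n = p̂(1−p̂)(z/E)² = 0.285 × 0.715 × (1.960/0.05)² = 313.13 — call this n₀.
Finite-population correction with N = 730: n = n₀ / (1 + (n₀−1)/N) = 313.13 / 1.428 = 219.28
Round up: n = 220.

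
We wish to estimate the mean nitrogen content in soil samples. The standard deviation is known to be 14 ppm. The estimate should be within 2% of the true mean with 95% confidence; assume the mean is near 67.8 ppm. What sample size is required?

n = 410

For a mean, the margin of error is E = z·σ/√n, so n = (zσ/E)².
At 95% confidence, z = 1.960.
E = 2% of 67.8 = 1.356 ppm.
n = (1.960 × 14 / 1.356)² = 409.50
Round up: n = 410.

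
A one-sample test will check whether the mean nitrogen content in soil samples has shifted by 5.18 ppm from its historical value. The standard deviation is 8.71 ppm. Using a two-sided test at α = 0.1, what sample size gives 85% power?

21

For a one-sample z-test, n = ((z_{α/2} + z_β)·σ/δ)².
z_{α/2} = 1.645 (two-sided α = 0.1); z_β = 1.036 (power 85% → β = 0.15).
n = (2.681 × 8.71 / 5.18)² = 20.32
Round up: n = 21.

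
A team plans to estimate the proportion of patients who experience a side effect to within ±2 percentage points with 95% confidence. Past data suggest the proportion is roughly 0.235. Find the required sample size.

For a proportion with margin E = 0.02 at 95% confidence, z = 1.960.
n = p̂(1−p̂)(z/E)² = 0.235 × 0.765 × (1.960/0.02)² = 1726.56
Round up: n = 1727.

n = 1727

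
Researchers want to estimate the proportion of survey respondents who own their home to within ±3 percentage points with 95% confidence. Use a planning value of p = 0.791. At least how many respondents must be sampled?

706

For a proportion with margin E = 0.03 at 95% confidence, z = 1.960.
n = p̂(1−p̂)(z/E)² = 0.791 × 0.209 × (1.960/0.03)² = 705.65
Round up: n = 706.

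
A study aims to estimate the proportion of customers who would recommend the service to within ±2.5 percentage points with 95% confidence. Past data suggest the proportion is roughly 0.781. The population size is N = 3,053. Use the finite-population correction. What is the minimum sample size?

For a proportion with margin E = 0.025 at 95% confidence, z = 1.960.
n = p̂(1−p̂)(z/E)² = 0.781 × 0.219 × (1.960/0.025)² = 1051.30 — call this n₀.
Finite-population correction with N = 3,053: n = n₀ / (1 + (n₀−1)/N) = 1051.30 / 1.344 = 782.22
Round up: n = 783.

n = 783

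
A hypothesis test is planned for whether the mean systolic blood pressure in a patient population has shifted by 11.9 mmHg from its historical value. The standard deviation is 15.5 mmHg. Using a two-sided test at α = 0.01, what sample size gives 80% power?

n = 20

For a one-sample z-test, n = ((z_{α/2} + z_β)·σ/δ)².
z_{α/2} = 2.576 (two-sided α = 0.01); z_β = 0.842 (power 80% → β = 0.2).
n = (3.418 × 15.5 / 11.9)² = 19.82
Round up: n = 20.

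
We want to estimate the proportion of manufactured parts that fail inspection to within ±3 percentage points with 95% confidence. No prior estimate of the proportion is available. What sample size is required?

For a proportion with margin E = 0.03 at 95% confidence, z = 1.960.
With no prior estimate, use p = 0.5, which maximizes p(1−p) at 0.25.
n = 0.25 × (z/E)² = 0.25 × (1.960/0.03)² = 1067.11
Round up: n = 1068.

n = 1068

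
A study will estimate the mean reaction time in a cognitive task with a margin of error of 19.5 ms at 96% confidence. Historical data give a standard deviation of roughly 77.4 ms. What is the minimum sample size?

n = 67

For a mean, the margin of error is E = z·σ/√n, so n = (zσ/E)².
At 96% confidence, z = 2.054.
n = (2.054 × 77.4 / 19.5)² = 66.47
Round up: n = 67.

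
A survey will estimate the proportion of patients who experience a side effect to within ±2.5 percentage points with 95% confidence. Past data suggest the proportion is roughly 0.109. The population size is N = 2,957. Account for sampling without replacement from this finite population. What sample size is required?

For a proportion with margin E = 0.025 at 95% confidence, z = 1.960.
n = p̂(1−p̂)(z/E)² = 0.109 × 0.891 × (1.960/0.025)² = 596.95 — call this n₀.
Finite-population correction with N = 2,957: n = n₀ / (1 + (n₀−1)/N) = 596.95 / 1.202 = 496.63
Round up: n = 497.

497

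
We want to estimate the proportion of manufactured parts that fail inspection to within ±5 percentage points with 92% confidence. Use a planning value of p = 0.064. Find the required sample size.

n = 74

For a proportion with margin E = 0.05 at 92% confidence, z = 1.751.
n = p̂(1−p̂)(z/E)² = 0.064 × 0.936 × (1.751/0.05)² = 73.47
Round up: n = 74.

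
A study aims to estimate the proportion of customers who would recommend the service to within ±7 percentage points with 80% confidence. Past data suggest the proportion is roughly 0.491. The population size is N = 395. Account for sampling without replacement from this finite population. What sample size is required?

For a proportion with margin E = 0.07 at 80% confidence, z = 1.282.
n = p̂(1−p̂)(z/E)² = 0.491 × 0.509 × (1.282/0.07)² = 83.83 — call this n₀.
Finite-population correction with N = 395: n = n₀ / (1 + (n₀−1)/N) = 83.83 / 1.21 = 69.28
Round up: n = 70.

70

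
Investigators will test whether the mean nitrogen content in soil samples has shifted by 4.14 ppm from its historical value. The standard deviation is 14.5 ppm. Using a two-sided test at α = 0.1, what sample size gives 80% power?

For a one-sample z-test, n = ((z_{α/2} + z_β)·σ/δ)².
z_{α/2} = 1.645 (two-sided α = 0.1); z_β = 0.842 (power 80% → β = 0.2).
n = (2.487 × 14.5 / 4.14)² = 75.87
Round up: n = 76.

76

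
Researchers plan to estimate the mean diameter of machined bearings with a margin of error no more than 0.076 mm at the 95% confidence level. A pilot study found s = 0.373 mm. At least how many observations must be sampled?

For a mean, the margin of error is E = z·σ/√n, so n = (zσ/E)².
At 95% confidence, z = 1.960.
n = (1.960 × 0.373 / 0.076)² = 92.53
Round up: n = 93.

n = 93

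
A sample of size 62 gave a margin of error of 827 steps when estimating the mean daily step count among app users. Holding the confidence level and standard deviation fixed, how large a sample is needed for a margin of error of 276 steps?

Margin of error scales as 1/√n, so n₂ = n₁·(E₁/E₂)².
n₂ = 62 × (827/276)² = 62 × 8.978 = 556.64
Round up: n₂ = 557.

557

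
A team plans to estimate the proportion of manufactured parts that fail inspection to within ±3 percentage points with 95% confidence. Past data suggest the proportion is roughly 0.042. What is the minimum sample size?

For a proportion with margin E = 0.03 at 95% confidence, z = 1.960.
n = p̂(1−p̂)(z/E)² = 0.042 × 0.958 × (1.960/0.03)² = 171.75
Round up: n = 172.

172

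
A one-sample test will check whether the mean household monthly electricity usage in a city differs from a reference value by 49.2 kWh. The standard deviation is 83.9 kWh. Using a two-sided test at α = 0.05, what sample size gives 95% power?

For a one-sample z-test, n = ((z_{α/2} + z_β)·σ/δ)².
z_{α/2} = 1.960 (two-sided α = 0.05); z_β = 1.645 (power 95% → β = 0.05).
n = (3.605 × 83.9 / 49.2)² = 37.79
Round up: n = 38.

38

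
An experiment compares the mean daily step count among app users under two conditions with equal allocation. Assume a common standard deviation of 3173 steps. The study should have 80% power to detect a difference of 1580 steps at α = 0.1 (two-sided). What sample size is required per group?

50 per group

For two equal groups, n per group = 2·((z_{α/2} + z_β)·σ/δ)².
z_{α/2} = 1.645; z_β = 0.842 (power 80%).
n = 2 × (2.487 × 3173 / 1580)² = 2 × 24.94 = 49.88
Round up: n = 50 per group.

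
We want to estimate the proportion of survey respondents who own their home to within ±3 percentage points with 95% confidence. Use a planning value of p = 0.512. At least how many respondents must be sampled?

For a proportion with margin E = 0.03 at 95% confidence, z = 1.960.
n = p̂(1−p̂)(z/E)² = 0.512 × 0.488 × (1.960/0.03)² = 1066.50
Round up: n = 1067.

1067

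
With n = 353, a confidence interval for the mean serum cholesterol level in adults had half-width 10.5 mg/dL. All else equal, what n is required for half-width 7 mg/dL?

Margin of error scales as 1/√n, so n₂ = n₁·(E₁/E₂)².
n₂ = 353 × (10.5/7)² = 353 × 2.25 = 794.25
Round up: n₂ = 795.

795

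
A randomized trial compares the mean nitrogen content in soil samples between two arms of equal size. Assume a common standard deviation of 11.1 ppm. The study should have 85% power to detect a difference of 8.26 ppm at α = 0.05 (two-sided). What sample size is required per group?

For two equal groups, n per group = 2·((z_{α/2} + z_β)·σ/δ)².
z_{α/2} = 1.960; z_β = 1.036 (power 85%).
n = 2 × (2.996 × 11.1 / 8.26)² = 2 × 16.21 = 32.42
Round up: n = 33 per group.

33 per group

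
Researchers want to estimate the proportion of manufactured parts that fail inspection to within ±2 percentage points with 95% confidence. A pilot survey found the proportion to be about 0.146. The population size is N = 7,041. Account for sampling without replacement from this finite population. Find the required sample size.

For a proportion with margin E = 0.02 at 95% confidence, z = 1.960.
n = p̂(1−p̂)(z/E)² = 0.146 × 0.854 × (1.960/0.02)² = 1197.47 — call this n₀.
Finite-population correction with N = 7,041: n = n₀ / (1 + (n₀−1)/N) = 1197.47 / 1.17 = 1023.48
Round up: n = 1024.

1024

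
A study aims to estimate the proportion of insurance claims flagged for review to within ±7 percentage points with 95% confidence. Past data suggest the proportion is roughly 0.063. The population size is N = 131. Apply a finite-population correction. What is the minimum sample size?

For a proportion with margin E = 0.07 at 95% confidence, z = 1.960.
n = p̂(1−p̂)(z/E)² = 0.063 × 0.937 × (1.960/0.07)² = 46.28 — call this n₀.
Finite-population correction with N = 131: n = n₀ / (1 + (n₀−1)/N) = 46.28 / 1.346 = 34.38
Round up: n = 35.

n = 35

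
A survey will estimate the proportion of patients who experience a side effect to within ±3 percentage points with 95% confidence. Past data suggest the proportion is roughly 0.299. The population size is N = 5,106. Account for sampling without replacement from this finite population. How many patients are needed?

762

For a proportion with margin E = 0.03 at 95% confidence, z = 1.960.
n = p̂(1−p̂)(z/E)² = 0.299 × 0.701 × (1.960/0.03)² = 894.66 — call this n₀.
Finite-population correction with N = 5,106: n = n₀ / (1 + (n₀−1)/N) = 894.66 / 1.175 = 761.41
Round up: n = 762.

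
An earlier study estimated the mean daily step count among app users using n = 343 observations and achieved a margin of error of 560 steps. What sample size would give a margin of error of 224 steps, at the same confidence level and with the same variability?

Margin of error scales as 1/√n, so n₂ = n₁·(E₁/E₂)².
n₂ = 343 × (560/224)² = 343 × 6.25 = 2143.75
Round up: n₂ = 2144.

n = 2144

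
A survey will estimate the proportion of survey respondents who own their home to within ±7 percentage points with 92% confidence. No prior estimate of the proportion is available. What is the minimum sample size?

157

For a proportion with margin E = 0.07 at 92% confidence, z = 1.751.
With no prior estimate, use p = 0.5, which maximizes p(1−p) at 0.25.
n = 0.25 × (z/E)² = 0.25 × (1.751/0.07)² = 156.43
Round up: n = 157.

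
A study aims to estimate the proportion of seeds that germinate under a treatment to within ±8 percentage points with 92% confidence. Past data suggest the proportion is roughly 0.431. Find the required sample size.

For a proportion with margin E = 0.08 at 92% confidence, z = 1.751.
n = p̂(1−p̂)(z/E)² = 0.431 × 0.569 × (1.751/0.08)² = 117.48
Round up: n = 118.

118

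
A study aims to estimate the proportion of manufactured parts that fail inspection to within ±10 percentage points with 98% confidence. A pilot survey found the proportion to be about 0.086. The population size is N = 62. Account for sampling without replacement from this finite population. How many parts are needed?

For a proportion with margin E = 0.1 at 98% confidence, z = 2.326.
n = p̂(1−p̂)(z/E)² = 0.086 × 0.914 × (2.326/0.1)² = 42.53 — call this n₀.
Finite-population correction with N = 62: n = n₀ / (1 + (n₀−1)/N) = 42.53 / 1.67 = 25.47
Round up: n = 26.

26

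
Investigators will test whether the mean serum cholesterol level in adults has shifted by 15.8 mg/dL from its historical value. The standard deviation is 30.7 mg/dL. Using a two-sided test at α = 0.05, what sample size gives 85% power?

n = 34

For a one-sample z-test, n = ((z_{α/2} + z_β)·σ/δ)².
z_{α/2} = 1.960 (two-sided α = 0.05); z_β = 1.036 (power 85% → β = 0.15).
n = (2.996 × 30.7 / 15.8)² = 33.89
Round up: n = 34.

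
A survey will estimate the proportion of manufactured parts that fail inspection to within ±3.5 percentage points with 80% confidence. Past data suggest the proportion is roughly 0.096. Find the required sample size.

For a proportion with margin E = 0.035 at 80% confidence, z = 1.282.
n = p̂(1−p̂)(z/E)² = 0.096 × 0.904 × (1.282/0.035)² = 116.43
Round up: n = 117.

117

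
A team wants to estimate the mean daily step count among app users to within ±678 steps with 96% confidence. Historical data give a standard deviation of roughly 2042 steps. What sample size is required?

n = 39

For a mean, the margin of error is E = z·σ/√n, so n = (zσ/E)².
At 96% confidence, z = 2.054.
n = (2.054 × 2042 / 678)² = 38.27
Round up: n = 39.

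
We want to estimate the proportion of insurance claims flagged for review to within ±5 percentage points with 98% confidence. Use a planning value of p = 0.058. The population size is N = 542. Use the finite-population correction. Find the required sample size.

For a proportion with margin E = 0.05 at 98% confidence, z = 2.326.
n = p̂(1−p̂)(z/E)² = 0.058 × 0.942 × (2.326/0.05)² = 118.24 — call this n₀.
Finite-population correction with N = 542: n = n₀ / (1 + (n₀−1)/N) = 118.24 / 1.216 = 97.24
Round up: n = 98.

n = 98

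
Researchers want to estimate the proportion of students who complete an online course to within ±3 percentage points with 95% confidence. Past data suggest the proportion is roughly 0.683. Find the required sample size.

For a proportion with margin E = 0.03 at 95% confidence, z = 1.960.
n = p̂(1−p̂)(z/E)² = 0.683 × 0.317 × (1.960/0.03)² = 924.17
Round up: n = 925.

n = 925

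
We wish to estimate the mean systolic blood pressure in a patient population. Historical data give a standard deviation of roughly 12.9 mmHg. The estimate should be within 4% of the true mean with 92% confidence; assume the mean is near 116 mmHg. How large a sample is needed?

For a mean, the margin of error is E = z·σ/√n, so n = (zσ/E)².
At 92% confidence, z = 1.751.
E = 4% of 116 = 4.64 mmHg.
n = (1.751 × 12.9 / 4.64)² = 23.70
Round up: n = 24.

24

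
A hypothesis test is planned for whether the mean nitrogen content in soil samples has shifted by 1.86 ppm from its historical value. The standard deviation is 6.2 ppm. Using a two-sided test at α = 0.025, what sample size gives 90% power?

138

For a one-sample z-test, n = ((z_{α/2} + z_β)·σ/δ)².
z_{α/2} = 2.241 (two-sided α = 0.025); z_β = 1.282 (power 90% → β = 0.1).
n = (3.523 × 6.2 / 1.86)² = 137.91
Round up: n = 138.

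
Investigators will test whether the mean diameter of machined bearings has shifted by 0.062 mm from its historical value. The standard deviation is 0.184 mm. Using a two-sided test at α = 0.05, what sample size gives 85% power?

80

For a one-sample z-test, n = ((z_{α/2} + z_β)·σ/δ)².
z_{α/2} = 1.960 (two-sided α = 0.05); z_β = 1.036 (power 85% → β = 0.15).
n = (2.996 × 0.184 / 0.062)² = 79.06
Round up: n = 80.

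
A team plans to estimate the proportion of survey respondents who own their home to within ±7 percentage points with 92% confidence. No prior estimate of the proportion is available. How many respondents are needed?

For a proportion with margin E = 0.07 at 92% confidence, z = 1.751.
With no prior estimate, use p = 0.5, which maximizes p(1−p) at 0.25.
n = 0.25 × (z/E)² = 0.25 × (1.751/0.07)² = 156.43
Round up: n = 157.

n = 157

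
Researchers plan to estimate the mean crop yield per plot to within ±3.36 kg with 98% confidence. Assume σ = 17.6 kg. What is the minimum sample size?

149

For a mean, the margin of error is E = z·σ/√n, so n = (zσ/E)².
At 98% confidence, z = 2.326.
n = (2.326 × 17.6 / 3.36)² = 148.45
Round up: n = 149.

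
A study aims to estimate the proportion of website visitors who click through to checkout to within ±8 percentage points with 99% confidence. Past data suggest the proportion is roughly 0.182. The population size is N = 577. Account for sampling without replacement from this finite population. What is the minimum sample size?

For a proportion with margin E = 0.08 at 99% confidence, z = 2.576.
n = p̂(1−p̂)(z/E)² = 0.182 × 0.818 × (2.576/0.08)² = 154.36 — call this n₀.
Finite-population correction with N = 577: n = n₀ / (1 + (n₀−1)/N) = 154.36 / 1.266 = 121.93
Round up: n = 122.

n = 122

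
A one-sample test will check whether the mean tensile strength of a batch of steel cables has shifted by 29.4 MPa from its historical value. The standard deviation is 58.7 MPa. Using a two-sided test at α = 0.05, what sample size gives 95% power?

n = 52

For a one-sample z-test, n = ((z_{α/2} + z_β)·σ/δ)².
z_{α/2} = 1.960 (two-sided α = 0.05); z_β = 1.645 (power 95% → β = 0.05).
n = (3.605 × 58.7 / 29.4)² = 51.81
Round up: n = 52.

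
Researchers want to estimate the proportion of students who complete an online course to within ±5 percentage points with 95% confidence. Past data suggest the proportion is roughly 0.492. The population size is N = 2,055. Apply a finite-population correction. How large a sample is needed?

324

For a proportion with margin E = 0.05 at 95% confidence, z = 1.960.
n = p̂(1−p̂)(z/E)² = 0.492 × 0.508 × (1.960/0.05)² = 384.06 — call this n₀.
Finite-population correction with N = 2,055: n = n₀ / (1 + (n₀−1)/N) = 384.06 / 1.186 = 323.83
Round up: n = 324.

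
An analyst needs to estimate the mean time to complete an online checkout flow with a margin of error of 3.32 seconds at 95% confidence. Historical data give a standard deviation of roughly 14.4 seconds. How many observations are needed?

For a mean, the margin of error is E = z·σ/√n, so n = (zσ/E)².
At 95% confidence, z = 1.960.
n = (1.960 × 14.4 / 3.32)² = 72.27
Round up: n = 73.

73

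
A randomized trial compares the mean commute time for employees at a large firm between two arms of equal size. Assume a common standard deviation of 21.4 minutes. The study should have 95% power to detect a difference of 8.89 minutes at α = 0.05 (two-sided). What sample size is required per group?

151 per group

For two equal groups, n per group = 2·((z_{α/2} + z_β)·σ/δ)².
z_{α/2} = 1.960; z_β = 1.645 (power 95%).
n = 2 × (3.605 × 21.4 / 8.89)² = 2 × 75.31 = 150.62
Round up: n = 151 per group.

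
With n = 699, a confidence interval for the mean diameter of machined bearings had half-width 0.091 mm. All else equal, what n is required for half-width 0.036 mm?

Margin of error scales as 1/√n, so n₂ = n₁·(E₁/E₂)².
n₂ = 699 × (0.091/0.036)² = 699 × 6.39 = 4466.61
Round up: n₂ = 4467.

4467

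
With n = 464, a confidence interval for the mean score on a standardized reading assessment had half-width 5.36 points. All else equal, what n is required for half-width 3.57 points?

1046

Margin of error scales as 1/√n, so n₂ = n₁·(E₁/E₂)².
n₂ = 464 × (5.36/3.57)² = 464 × 2.254 = 1045.86
Round up: n₂ = 1046.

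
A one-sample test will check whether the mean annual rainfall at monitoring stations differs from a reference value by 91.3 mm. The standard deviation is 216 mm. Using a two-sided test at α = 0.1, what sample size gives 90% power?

48

For a one-sample z-test, n = ((z_{α/2} + z_β)·σ/δ)².
z_{α/2} = 1.645 (two-sided α = 0.1); z_β = 1.282 (power 90% → β = 0.1).
n = (2.927 × 216 / 91.3)² = 47.95
Round up: n = 48.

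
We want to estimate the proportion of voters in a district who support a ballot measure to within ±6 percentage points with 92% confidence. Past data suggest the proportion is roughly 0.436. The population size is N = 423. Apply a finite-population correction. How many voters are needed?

For a proportion with margin E = 0.06 at 92% confidence, z = 1.751.
n = p̂(1−p̂)(z/E)² = 0.436 × 0.564 × (1.751/0.06)² = 209.43 — call this n₀.
Finite-population correction with N = 423: n = n₀ / (1 + (n₀−1)/N) = 209.43 / 1.493 = 140.27
Round up: n = 141.

141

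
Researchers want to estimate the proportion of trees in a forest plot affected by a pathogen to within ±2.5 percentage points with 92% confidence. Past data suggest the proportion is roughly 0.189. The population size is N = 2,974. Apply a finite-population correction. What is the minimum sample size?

For a proportion with margin E = 0.025 at 92% confidence, z = 1.751.
n = p̂(1−p̂)(z/E)² = 0.189 × 0.811 × (1.751/0.025)² = 751.93 — call this n₀.
Finite-population correction with N = 2,974: n = n₀ / (1 + (n₀−1)/N) = 751.93 / 1.252 = 600.58
Round up: n = 601.

601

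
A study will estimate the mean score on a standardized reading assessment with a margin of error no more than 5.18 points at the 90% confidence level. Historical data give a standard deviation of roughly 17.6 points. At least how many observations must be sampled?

32

For a mean, the margin of error is E = z·σ/√n, so n = (zσ/E)².
At 90% confidence, z = 1.645.
n = (1.645 × 17.6 / 5.18)² = 31.24
Round up: n = 32.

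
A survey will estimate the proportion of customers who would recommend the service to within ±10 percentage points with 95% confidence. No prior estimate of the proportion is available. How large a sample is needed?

n = 97

For a proportion with margin E = 0.1 at 95% confidence, z = 1.960.
With no prior estimate, use p = 0.5, which maximizes p(1−p) at 0.25.
n = 0.25 × (z/E)² = 0.25 × (1.960/0.1)² = 96.04
Round up: n = 97.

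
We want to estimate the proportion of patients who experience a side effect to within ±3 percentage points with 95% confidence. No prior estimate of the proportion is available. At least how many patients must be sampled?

For a proportion with margin E = 0.03 at 95% confidence, z = 1.960.
With no prior estimate, use p = 0.5, which maximizes p(1−p) at 0.25.
n = 0.25 × (z/E)² = 0.25 × (1.960/0.03)² = 1067.11
Round up: n = 1068.

1068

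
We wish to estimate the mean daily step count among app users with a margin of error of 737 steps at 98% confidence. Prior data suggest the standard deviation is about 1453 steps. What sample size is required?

22

For a mean, the margin of error is E = z·σ/√n, so n = (zσ/E)².
At 98% confidence, z = 2.326.
n = (2.326 × 1453 / 737)² = 21.03
Round up: n = 22.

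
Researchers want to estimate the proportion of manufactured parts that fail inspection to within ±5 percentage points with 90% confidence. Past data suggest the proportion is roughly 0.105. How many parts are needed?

For a proportion with margin E = 0.05 at 90% confidence, z = 1.645.
n = p̂(1−p̂)(z/E)² = 0.105 × 0.895 × (1.645/0.05)² = 101.72
Round up: n = 102.

n = 102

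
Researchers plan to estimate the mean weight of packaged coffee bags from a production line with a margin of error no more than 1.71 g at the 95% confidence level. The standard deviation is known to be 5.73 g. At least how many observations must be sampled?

44

For a mean, the margin of error is E = z·σ/√n, so n = (zσ/E)².
At 95% confidence, z = 1.960.
n = (1.960 × 5.73 / 1.71)² = 43.13
Round up: n = 44.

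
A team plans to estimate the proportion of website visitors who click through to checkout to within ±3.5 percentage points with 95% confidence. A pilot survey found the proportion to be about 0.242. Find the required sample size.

For a proportion with margin E = 0.035 at 95% confidence, z = 1.960.
n = p̂(1−p̂)(z/E)² = 0.242 × 0.758 × (1.960/0.035)² = 575.26
Round up: n = 576.

n = 576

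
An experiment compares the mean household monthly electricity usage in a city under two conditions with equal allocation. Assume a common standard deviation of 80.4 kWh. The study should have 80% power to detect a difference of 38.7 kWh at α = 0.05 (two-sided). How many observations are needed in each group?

For two equal groups, n per group = 2·((z_{α/2} + z_β)·σ/δ)².
z_{α/2} = 1.960; z_β = 0.842 (power 80%).
n = 2 × (2.802 × 80.4 / 38.7)² = 2 × 33.89 = 67.78
Round up: n = 68 per group.

68 per group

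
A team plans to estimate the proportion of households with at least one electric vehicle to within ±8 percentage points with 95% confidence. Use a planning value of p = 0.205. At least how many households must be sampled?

For a proportion with margin E = 0.08 at 95% confidence, z = 1.960.
n = p̂(1−p̂)(z/E)² = 0.205 × 0.795 × (1.960/0.08)² = 97.83
Round up: n = 98.

98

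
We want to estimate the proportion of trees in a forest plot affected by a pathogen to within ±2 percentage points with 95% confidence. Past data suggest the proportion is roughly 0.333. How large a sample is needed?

For a proportion with margin E = 0.02 at 95% confidence, z = 1.960.
n = p̂(1−p̂)(z/E)² = 0.333 × 0.667 × (1.960/0.02)² = 2133.15
Round up: n = 2134.

n = 2134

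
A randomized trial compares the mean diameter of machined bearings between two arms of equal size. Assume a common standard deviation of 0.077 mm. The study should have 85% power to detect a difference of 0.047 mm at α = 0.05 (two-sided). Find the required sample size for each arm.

49 per group

For two equal groups, n per group = 2·((z_{α/2} + z_β)·σ/δ)².
z_{α/2} = 1.960; z_β = 1.036 (power 85%).
n = 2 × (2.996 × 0.077 / 0.047)² = 2 × 24.09 = 48.18
Round up: n = 49 per group.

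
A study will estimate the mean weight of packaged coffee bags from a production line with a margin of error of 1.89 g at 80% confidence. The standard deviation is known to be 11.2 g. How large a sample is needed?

n = 58

For a mean, the margin of error is E = z·σ/√n, so n = (zσ/E)².
At 80% confidence, z = 1.282.
n = (1.282 × 11.2 / 1.89)² = 57.71
Round up: n = 58.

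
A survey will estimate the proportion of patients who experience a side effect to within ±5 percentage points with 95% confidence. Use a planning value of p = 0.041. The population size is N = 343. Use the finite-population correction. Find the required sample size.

n = 52

For a proportion with margin E = 0.05 at 95% confidence, z = 1.960.
n = p̂(1−p̂)(z/E)² = 0.041 × 0.959 × (1.960/0.05)² = 60.42 — call this n₀.
Finite-population correction with N = 343: n = n₀ / (1 + (n₀−1)/N) = 60.42 / 1.173 = 51.51
Round up: n = 52.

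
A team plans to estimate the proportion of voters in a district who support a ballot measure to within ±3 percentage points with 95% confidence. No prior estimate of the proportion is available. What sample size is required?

For a proportion with margin E = 0.03 at 95% confidence, z = 1.960.
With no prior estimate, use p = 0.5, which maximizes p(1−p) at 0.25.
n = 0.25 × (z/E)² = 0.25 × (1.960/0.03)² = 1067.11
Round up: n = 1068.

1068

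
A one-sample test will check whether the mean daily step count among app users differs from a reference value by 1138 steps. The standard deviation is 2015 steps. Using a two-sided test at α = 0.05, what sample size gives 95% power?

For a one-sample z-test, n = ((z_{α/2} + z_β)·σ/δ)².
z_{α/2} = 1.960 (two-sided α = 0.05); z_β = 1.645 (power 95% → β = 0.05).
n = (3.605 × 2015 / 1138)² = 40.75
Round up: n = 41.

41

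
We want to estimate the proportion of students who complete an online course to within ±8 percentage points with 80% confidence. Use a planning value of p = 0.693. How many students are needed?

For a proportion with margin E = 0.08 at 80% confidence, z = 1.282.
n = p̂(1−p̂)(z/E)² = 0.693 × 0.307 × (1.282/0.08)² = 54.63
Round up: n = 55.

n = 55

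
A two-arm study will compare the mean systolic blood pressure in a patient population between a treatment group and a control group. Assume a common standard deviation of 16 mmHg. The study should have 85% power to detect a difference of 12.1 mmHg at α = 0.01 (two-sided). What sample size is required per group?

For two equal groups, n per group = 2·((z_{α/2} + z_β)·σ/δ)².
z_{α/2} = 2.576; z_β = 1.036 (power 85%).
n = 2 × (3.612 × 16 / 12.1)² = 2 × 22.81 = 45.62
Round up: n = 46 per group.

46 per group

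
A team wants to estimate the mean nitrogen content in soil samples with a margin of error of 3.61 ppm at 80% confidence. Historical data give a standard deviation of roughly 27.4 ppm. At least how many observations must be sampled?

For a mean, the margin of error is E = z·σ/√n, so n = (zσ/E)².
At 80% confidence, z = 1.282.
n = (1.282 × 27.4 / 3.61)² = 94.68
Round up: n = 95.

95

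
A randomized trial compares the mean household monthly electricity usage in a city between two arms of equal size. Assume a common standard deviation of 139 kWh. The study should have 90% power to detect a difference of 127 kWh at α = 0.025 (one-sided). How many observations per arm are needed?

26 per group

For two equal groups, n per group = 2·((z_α + z_β)·σ/δ)².
z_α = 1.960; z_β = 1.282 (power 90%).
n = 2 × (3.242 × 139 / 127)² = 2 × 12.59 = 25.18
Round up: n = 26 per group.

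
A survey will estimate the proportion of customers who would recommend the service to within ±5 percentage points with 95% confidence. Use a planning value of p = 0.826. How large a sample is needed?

221

For a proportion with margin E = 0.05 at 95% confidence, z = 1.960.
n = p̂(1−p̂)(z/E)² = 0.826 × 0.174 × (1.960/0.05)² = 220.85
Round up: n = 221.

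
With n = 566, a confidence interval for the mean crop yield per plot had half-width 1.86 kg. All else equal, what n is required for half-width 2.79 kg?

Margin of error scales as 1/√n, so n₂ = n₁·(E₁/E₂)².
n₂ = 566 × (1.86/2.79)² = 566 × 0.4444 = 251.53
Round up: n₂ = 252.

n = 252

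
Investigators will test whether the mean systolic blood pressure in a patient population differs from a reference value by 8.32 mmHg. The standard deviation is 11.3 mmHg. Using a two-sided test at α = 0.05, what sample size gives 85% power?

n = 17

For a one-sample z-test, n = ((z_{α/2} + z_β)·σ/δ)².
z_{α/2} = 1.960 (two-sided α = 0.05); z_β = 1.036 (power 85% → β = 0.15).
n = (2.996 × 11.3 / 8.32)² = 16.56
Round up: n = 17.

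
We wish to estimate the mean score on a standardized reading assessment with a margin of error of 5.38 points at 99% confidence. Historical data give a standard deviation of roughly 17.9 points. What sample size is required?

For a mean, the margin of error is E = z·σ/√n, so n = (zσ/E)².
At 99% confidence, z = 2.576.
n = (2.576 × 17.9 / 5.38)² = 73.46
Round up: n = 74.

74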